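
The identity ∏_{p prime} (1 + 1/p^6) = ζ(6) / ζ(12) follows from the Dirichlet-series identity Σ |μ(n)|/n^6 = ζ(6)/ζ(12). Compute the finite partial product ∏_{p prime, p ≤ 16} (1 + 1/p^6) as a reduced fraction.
∏ = 261167492243135861/256778456493448890

The primes p ≤ 16 are [2, 3, 5, 7, 11, 13]. For each, (1 + 1/p^6) = (p^6 + 1)/p^6. Multiplying these fractions over p ∈ [2, 3, 5, 7, 11, 13] gives 261167492243135861/256778456493448890. (In the limit P → ∞ this tends to ζ(6)/ζ(12).)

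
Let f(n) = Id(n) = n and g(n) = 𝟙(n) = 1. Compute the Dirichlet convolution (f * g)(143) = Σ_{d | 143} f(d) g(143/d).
(Id * 𝟙)(143) = 168

Divisors of 143: [1, 11, 13, 143]. For each d | 143:
  d = 1: Id(1) · 𝟙(143/1) = 1 · 1 = 1
  d = 11: Id(11) · 𝟙(143/11) = 11 · 1 = 11
  d = 13: Id(13) · 𝟙(143/13) = 13 · 1 = 13
  d = 143: Id(143) · 𝟙(143/143) = 143 · 1 = 143
Summing: (Id * 𝟙)(143) = 1 + 11 + 13 + 143 = 168.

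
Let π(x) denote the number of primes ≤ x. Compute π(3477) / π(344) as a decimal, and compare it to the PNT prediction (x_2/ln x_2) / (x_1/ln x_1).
π(3477)/π(344) = 487/68 ≈ 7.1618;  PNT prediction ≈ 7.2400.

π(344) = 68 and π(3477) = 487, so π(3477)/π(344) ≈ 7.1618. The PNT-predicted ratio is (3477/ln(3477)) / (344/ln(344)) ≈ 7.2400. The two agree to within a few percent, as expected.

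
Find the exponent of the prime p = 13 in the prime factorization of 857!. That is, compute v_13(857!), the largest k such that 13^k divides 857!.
v_13(857!) = 70

Legendre's formula: v_p(n!) = Σ_{k ≥ 1} ⌊n / p^k⌋. For p = 13, n = 857, the terms are:
  ⌊857/13^1⌋ = ⌊857/13⌋ = 65
  ⌊857/13^2⌋ = ⌊857/169⌋ = 5
(the next term ⌊857/13^3⌋ = 0, terminating the sum). Summing: v_13(857!) = 65 + 5 = 70.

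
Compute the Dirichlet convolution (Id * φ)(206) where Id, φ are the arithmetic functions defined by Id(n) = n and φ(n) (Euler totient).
(Id * φ)(206) = 615

Divisors of 206: [1, 2, 103, 206]. For each d | 206:
  d = 1: Id(1) · φ(206/1) = 1 · 102 = 102
  d = 2: Id(2) · φ(206/2) = 2 · 102 = 204
  d = 103: Id(103) · φ(206/103) = 103 · 1 = 103
  d = 206: Id(206) · φ(206/206) = 206 · 1 = 206
Summing: (Id * φ)(206) = 102 + 204 + 103 + 206 = 615.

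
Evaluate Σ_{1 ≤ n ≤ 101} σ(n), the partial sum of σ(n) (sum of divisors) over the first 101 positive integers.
Σ_{n ≤ 101} σ(n) = 8401

Compute σ(n) for each 1 ≤ n ≤ 101: σ(1) = 1, σ(2) = 3, σ(3) = 4, σ(4) = 7, σ(5) = 6, σ(6) = 12, σ(7) = 8, σ(8) = 15, σ(9) = 13, σ(10) = 18, σ(11) = 12, σ(12) = 28, σ(13) = 14, σ(14) = 24, σ(15) = 24, σ(16) = 31, σ(17) = 18, σ(18) = 39, σ(19) = 20, σ(20) = 42, σ(21) = 32, σ(22) = 36, σ(23) = 24, σ(24) = 60, σ(25) = 31, σ(26) = 42, σ(27) = 40, σ(28) = 56, σ(29) = 30, σ(30) = 72, σ(31) = 32, σ(32) = 63, σ(33) = 48, σ(34) = 54, σ(35) = 48, σ(36) = 91, σ(37) = 38, σ(38) = 60, σ(39) = 56, σ(40) = 90, σ(41) = 42, σ(42) = 96, σ(43) = 44, σ(44) = 84, σ(45) = 78, σ(46) = 72, σ(47) = 48, σ(48) = 124, σ(49) = 57, σ(50) = 93, σ(51) = 72, σ(52) = 98, σ(53) = 54, σ(54) = 120, σ(55) = 72, σ(56) = 120, σ(57) = 80, σ(58) = 90, σ(59) = 60, σ(60) = 168, σ(61) = 62, σ(62) = 96, σ(63) = 104, σ(64) = 127, σ(65) = 84, σ(66) = 144, σ(67) = 68, σ(68) = 126, σ(69) = 96, σ(70) = 144, σ(71) = 72, σ(72) = 195, σ(73) = 74, σ(74) = 114, σ(75) = 124, σ(76) = 140, σ(77) = 96, σ(78) = 168, σ(79) = 80, σ(80) = 186, σ(81) = 121, σ(82) = 126, σ(83) = 84, σ(84) = 224, σ(85) = 108, σ(86) = 132, σ(87) = 120, σ(88) = 180, σ(89) = 90, σ(90) = 234, σ(91) = 112, σ(92) = 168, σ(93) = 128, σ(94) = 144, σ(95) = 120, σ(96) = 252, σ(97) = 98, σ(98) = 171, σ(99) = 156, σ(100) = 217, σ(101) = 102. Summing all 101 values: 8401. (Average order: Σ_{n ≤ x} σ(n) ~ (π²/12) x². For x = 101, (π²/12)·101² ≈ 8389.99.)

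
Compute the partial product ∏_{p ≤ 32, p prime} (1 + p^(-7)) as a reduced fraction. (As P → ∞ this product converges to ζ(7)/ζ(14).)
∏ = 45636384576315690080929715569674882079693135504462522074208731086848/45261280733327250662945753058202857554009606630517518569698816246875

The primes p ≤ 32 are [2, 3, 5, 7, 11, 13, 17, 19, 23, 29, 31]. For each, (1 + 1/p^7) = (p^7 + 1)/p^7. Multiplying these fractions over p ∈ [2, 3, 5, 7, 11, 13, 17, 19, 23, 29, 31] gives 45636384576315690080929715569674882079693135504462522074208731086848/45261280733327250662945753058202857554009606630517518569698816246875. (In the limit P → ∞ this tends to ζ(7)/ζ(14).)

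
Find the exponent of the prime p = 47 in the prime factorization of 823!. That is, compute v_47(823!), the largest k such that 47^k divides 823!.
v_47(823!) = 17

Legendre's formula: v_p(n!) = Σ_{k ≥ 1} ⌊n / p^k⌋. For p = 47, n = 823, the terms are:
  ⌊823/47^1⌋ = ⌊823/47⌋ = 17
(the next term ⌊823/47^2⌋ = 0, terminating the sum). Summing: v_47(823!) = 17 = 17.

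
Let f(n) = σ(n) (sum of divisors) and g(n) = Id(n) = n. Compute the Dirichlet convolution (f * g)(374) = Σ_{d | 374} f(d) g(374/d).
(σ * Id)(374) = 4025

Divisors of 374: [1, 2, 11, 17, 22, 34, 187, 374]. For each d | 374:
  d = 1: σ(1) · Id(374/1) = 1 · 374 = 374
  d = 2: σ(2) · Id(374/2) = 3 · 187 = 561
  d = 11: σ(11) · Id(374/11) = 12 · 34 = 408
  d = 17: σ(17) · Id(374/17) = 18 · 22 = 396
  d = 22: σ(22) · Id(374/22) = 36 · 17 = 612
  d = 34: σ(34) · Id(374/34) = 54 · 11 = 594
  d = 187: σ(187) · Id(374/187) = 216 · 2 = 432
  d = 374: σ(374) · Id(374/374) = 648 · 1 = 648
Summing: (σ * Id)(374) = 374 + 561 + 408 + 396 + 612 + 594 + 432 + 648 = 4025.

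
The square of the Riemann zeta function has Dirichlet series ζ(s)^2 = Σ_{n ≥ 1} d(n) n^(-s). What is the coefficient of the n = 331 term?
d(331) = 2

ζ(s)^2 = (Σ 1/m^s)(Σ 1/k^s). The coefficient of 1/n^s in the product is the number of ordered pairs (m, k) with mk = n, which equals d(n). For n = 331, divisors are [1, 331], so d(331) = 2.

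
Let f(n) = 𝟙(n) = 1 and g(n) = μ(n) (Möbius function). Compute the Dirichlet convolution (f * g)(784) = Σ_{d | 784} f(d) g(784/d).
(𝟙 * μ)(784) = 0

Divisors of 784: [1, 2, 4, 7, 8, 14, 16, 28, 49, 56, 98, 112, 196, 392, 784]. For each d | 784:
  d = 1: 𝟙(1) · μ(784/1) = 1 · 0 = 0
  d = 2: 𝟙(2) · μ(784/2) = 1 · 0 = 0
  d = 4: 𝟙(4) · μ(784/4) = 1 · 0 = 0
  d = 7: 𝟙(7) · μ(784/7) = 1 · 0 = 0
  d = 8: 𝟙(8) · μ(784/8) = 1 · 0 = 0
  d = 14: 𝟙(14) · μ(784/14) = 1 · 0 = 0
  d = 16: 𝟙(16) · μ(784/16) = 1 · 0 = 0
  d = 28: 𝟙(28) · μ(784/28) = 1 · 0 = 0
  d = 49: 𝟙(49) · μ(784/49) = 1 · 0 = 0
  d = 56: 𝟙(56) · μ(784/56) = 1 · 1 = 1
  d = 98: 𝟙(98) · μ(784/98) = 1 · 0 = 0
  d = 112: 𝟙(112) · μ(784/112) = 1 · -1 = -1
  d = 196: 𝟙(196) · μ(784/196) = 1 · 0 = 0
  d = 392: 𝟙(392) · μ(784/392) = 1 · -1 = -1
  d = 784: 𝟙(784) · μ(784/784) = 1 · 1 = 1
Summing: (𝟙 * μ)(784) = 0 + 0 + 0 + 0 + 0 + 0 + 0 + 0 + 0 + 1 + 0 + -1 + 0 + -1 + 1 = 0.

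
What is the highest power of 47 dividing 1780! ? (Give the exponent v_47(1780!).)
v_47(1780!) = 37

Legendre's formula: v_p(n!) = Σ_{k ≥ 1} ⌊n / p^k⌋. For p = 47, n = 1780, the terms are:
  ⌊1780/47^1⌋ = ⌊1780/47⌋ = 37
(the next term ⌊1780/47^2⌋ = 0, terminating the sum). Summing: v_47(1780!) = 37 = 37.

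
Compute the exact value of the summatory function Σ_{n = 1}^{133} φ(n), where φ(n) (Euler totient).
Σ_{n ≤ 133} φ(n) = 5432

Compute φ(n) for each 1 ≤ n ≤ 133: φ(1) = 1, φ(2) = 1, φ(3) = 2, φ(4) = 2, φ(5) = 4, φ(6) = 2, φ(7) = 6, φ(8) = 4, φ(9) = 6, φ(10) = 4, φ(11) = 10, φ(12) = 4, φ(13) = 12, φ(14) = 6, φ(15) = 8, φ(16) = 8, φ(17) = 16, φ(18) = 6, φ(19) = 18, φ(20) = 8, φ(21) = 12, φ(22) = 10, φ(23) = 22, φ(24) = 8, φ(25) = 20, φ(26) = 12, φ(27) = 18, φ(28) = 12, φ(29) = 28, φ(30) = 8, φ(31) = 30, φ(32) = 16, φ(33) = 20, φ(34) = 16, φ(35) = 24, φ(36) = 12, φ(37) = 36, φ(38) = 18, φ(39) = 24, φ(40) = 16, φ(41) = 40, φ(42) = 12, φ(43) = 42, φ(44) = 20, φ(45) = 24, φ(46) = 22, φ(47) = 46, φ(48) = 16, φ(49) = 42, φ(50) = 20, φ(51) = 32, φ(52) = 24, φ(53) = 52, φ(54) = 18, φ(55) = 40, φ(56) = 24, φ(57) = 36, φ(58) = 28, φ(59) = 58, φ(60) = 16, φ(61) = 60, φ(62) = 30, φ(63) = 36, φ(64) = 32, φ(65) = 48, φ(66) = 20, φ(67) = 66, φ(68) = 32, φ(69) = 44, φ(70) = 24, φ(71) = 70, φ(72) = 24, φ(73) = 72, φ(74) = 36, φ(75) = 40, φ(76) = 36, φ(77) = 60, φ(78) = 24, φ(79) = 78, φ(80) = 32, φ(81) = 54, φ(82) = 40, φ(83) = 82, φ(84) = 24, φ(85) = 64, φ(86) = 42, φ(87) = 56, φ(88) = 40, φ(89) = 88, φ(90) = 24, φ(91) = 72, φ(92) = 44, φ(93) = 60, φ(94) = 46, φ(95) = 72, φ(96) = 32, φ(97) = 96, φ(98) = 42, φ(99) = 60, φ(100) = 40, φ(101) = 100, φ(102) = 32, φ(103) = 102, φ(104) = 48, φ(105) = 48, φ(106) = 52, φ(107) = 106, φ(108) = 36, φ(109) = 108, φ(110) = 40, φ(111) = 72, φ(112) = 48, φ(113) = 112, φ(114) = 36, φ(115) = 88, φ(116) = 56, φ(117) = 72, φ(118) = 58, φ(119) = 96, φ(120) = 32, φ(121) = 110, φ(122) = 60, φ(123) = 80, φ(124) = 60, φ(125) = 100, φ(126) = 36, φ(127) = 126, φ(128) = 64, φ(129) = 84, φ(130) = 48, φ(131) = 130, φ(132) = 40, φ(133) = 108. Summing all 133 values: 5432. (Average order: Σ_{n ≤ x} φ(n) ~ (3/π²) x². For x = 133, (3/π²)·133² ≈ 5376.81.)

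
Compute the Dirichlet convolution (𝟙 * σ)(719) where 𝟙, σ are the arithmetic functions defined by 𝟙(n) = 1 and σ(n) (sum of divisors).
(𝟙 * σ)(719) = 721

Divisors of 719: [1, 719]. For each d | 719:
  d = 1: 𝟙(1) · σ(719/1) = 1 · 720 = 720
  d = 719: 𝟙(719) · σ(719/719) = 1 · 1 = 1
Summing: (𝟙 * σ)(719) = 720 + 1 = 721.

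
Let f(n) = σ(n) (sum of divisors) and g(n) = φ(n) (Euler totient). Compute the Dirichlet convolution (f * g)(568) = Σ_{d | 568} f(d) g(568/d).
(σ * φ)(568) = 4544

Divisors of 568: [1, 2, 4, 8, 71, 142, 284, 568]. For each d | 568:
  d = 1: σ(1) · φ(568/1) = 1 · 280 = 280
  d = 2: σ(2) · φ(568/2) = 3 · 140 = 420
  d = 4: σ(4) · φ(568/4) = 7 · 70 = 490
  d = 8: σ(8) · φ(568/8) = 15 · 70 = 1050
  d = 71: σ(71) · φ(568/71) = 72 · 4 = 288
  d = 142: σ(142) · φ(568/142) = 216 · 2 = 432
  d = 284: σ(284) · φ(568/284) = 504 · 1 = 504
  d = 568: σ(568) · φ(568/568) = 1080 · 1 = 1080
Summing: (σ * φ)(568) = 280 + 420 + 490 + 1050 + 288 + 432 + 504 + 1080 = 4544.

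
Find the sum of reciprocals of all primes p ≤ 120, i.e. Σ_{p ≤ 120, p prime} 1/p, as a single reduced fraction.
Σ 1/p = 58472171373748331322981543916880425472323867753/31610054640417607788145206291543662493274686990

π(120) = 30, so the primes ≤ 120 are [2, 3, 5, 7, 11, 13, 17, 19, 23, 29, 31, 37, 41, 43, 47, 53, 59, 61, 67, 71, 73, 79, 83, 89, 97, 101, 103, 107, 109, 113]. Summing 1/p over these primes: 58472171373748331322981543916880425472323867753/31610054640417607788145206291543662493274686990 ≈ 1.8498. Mertens estimate ln ln(120) + 0.2615 ≈ 1.8275.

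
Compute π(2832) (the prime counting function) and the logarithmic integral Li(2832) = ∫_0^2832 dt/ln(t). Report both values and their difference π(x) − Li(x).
π(2832) = 410;  Li(2832) ≈ 421.70;  π(x) − Li(x) ≈ -11.70.

Direct count of primes ≤ 2832 gives π(2832) = 410. Numerical evaluation of the logarithmic integral gives Li(2832) ≈ 421.70. The difference π(x) − Li(x) ≈ -11.70 is typically negative for small/moderate x (Li(x) overestimates), though Littlewood's theorem shows this sign changes infinitely often.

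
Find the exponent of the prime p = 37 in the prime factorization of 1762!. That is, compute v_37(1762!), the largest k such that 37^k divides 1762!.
v_37(1762!) = 48

Legendre's formula: v_p(n!) = Σ_{k ≥ 1} ⌊n / p^k⌋. For p = 37, n = 1762, the terms are:
  ⌊1762/37^1⌋ = ⌊1762/37⌋ = 47
  ⌊1762/37^2⌋ = ⌊1762/1369⌋ = 1
(the next term ⌊1762/37^3⌋ = 0, terminating the sum). Summing: v_37(1762!) = 47 + 1 = 48.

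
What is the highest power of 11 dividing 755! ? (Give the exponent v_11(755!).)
v_11(755!) = 74

Legendre's formula: v_p(n!) = Σ_{k ≥ 1} ⌊n / p^k⌋. For p = 11, n = 755, the terms are:
  ⌊755/11^1⌋ = ⌊755/11⌋ = 68
  ⌊755/11^2⌋ = ⌊755/121⌋ = 6
(the next term ⌊755/11^3⌋ = 0, terminating the sum). Summing: v_11(755!) = 68 + 6 = 74.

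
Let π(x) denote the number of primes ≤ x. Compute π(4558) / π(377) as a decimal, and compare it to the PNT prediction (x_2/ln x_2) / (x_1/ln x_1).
π(4558)/π(377) = 617/74 ≈ 8.3378;  PNT prediction ≈ 8.5134.

π(377) = 74 and π(4558) = 617, so π(4558)/π(377) ≈ 8.3378. The PNT-predicted ratio is (4558/ln(4558)) / (377/ln(377)) ≈ 8.5134. The two agree to within a few percent, as expected.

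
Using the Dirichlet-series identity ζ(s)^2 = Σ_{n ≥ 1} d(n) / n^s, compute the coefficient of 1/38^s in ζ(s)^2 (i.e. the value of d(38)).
d(38) = 4

ζ(s)^2 = (Σ 1/m^s)(Σ 1/k^s). The coefficient of 1/n^s in the product is the number of ordered pairs (m, k) with mk = n, which equals d(n). For n = 38, divisors are [1, 2, 19, 38], so d(38) = 4.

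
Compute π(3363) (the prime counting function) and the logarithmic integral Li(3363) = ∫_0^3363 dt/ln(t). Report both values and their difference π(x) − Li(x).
π(3363) = 474;  Li(3363) ≈ 487.77;  π(x) − Li(x) ≈ -13.77.

Direct count of primes ≤ 3363 gives π(3363) = 474. Numerical evaluation of the logarithmic integral gives Li(3363) ≈ 487.77. The difference π(x) − Li(x) ≈ -13.77 is typically negative for small/moderate x (Li(x) overestimates), though Littlewood's theorem shows this sign changes infinitely often.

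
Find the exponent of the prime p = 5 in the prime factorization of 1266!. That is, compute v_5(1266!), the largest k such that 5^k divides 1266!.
v_5(1266!) = 315

Legendre's formula: v_p(n!) = Σ_{k ≥ 1} ⌊n / p^k⌋. For p = 5, n = 1266, the terms are:
  ⌊1266/5^1⌋ = ⌊1266/5⌋ = 253
  ⌊1266/5^2⌋ = ⌊1266/25⌋ = 50
  ⌊1266/5^3⌋ = ⌊1266/125⌋ = 10
  ⌊1266/5^4⌋ = ⌊1266/625⌋ = 2
(the next term ⌊1266/5^5⌋ = 0, terminating the sum). Summing: v_5(1266!) = 253 + 50 + 10 + 2 = 315.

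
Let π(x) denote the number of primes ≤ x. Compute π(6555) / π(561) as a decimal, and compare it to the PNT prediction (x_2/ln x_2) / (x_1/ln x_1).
π(6555)/π(561) = 847/102 ≈ 8.3039;  PNT prediction ≈ 8.4160.

π(561) = 102 and π(6555) = 847, so π(6555)/π(561) ≈ 8.3039. The PNT-predicted ratio is (6555/ln(6555)) / (561/ln(561)) ≈ 8.4160. The two agree to within a few percent, as expected.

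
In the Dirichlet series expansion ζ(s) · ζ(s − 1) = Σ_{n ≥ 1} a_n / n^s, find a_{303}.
σ(303) = 408

In the product (Σ m^0/m^s)(Σ k / k^s) = Σ (Σ_{d | n} d) / n^s, the coefficient of 1/n^s is σ(n) = Σ_{d | n} d. For n = 303, divisors are [1, 3, 101, 303]; summing: σ(303) = 408.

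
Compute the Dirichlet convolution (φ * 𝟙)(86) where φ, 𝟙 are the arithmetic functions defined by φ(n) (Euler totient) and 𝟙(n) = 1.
(φ * 𝟙)(86) = 86

Divisors of 86: [1, 2, 43, 86]. For each d | 86:
  d = 1: φ(1) · 𝟙(86/1) = 1 · 1 = 1
  d = 2: φ(2) · 𝟙(86/2) = 1 · 1 = 1
  d = 43: φ(43) · 𝟙(86/43) = 42 · 1 = 42
  d = 86: φ(86) · 𝟙(86/86) = 42 · 1 = 42
Summing: (φ * 𝟙)(86) = 1 + 1 + 42 + 42 = 86.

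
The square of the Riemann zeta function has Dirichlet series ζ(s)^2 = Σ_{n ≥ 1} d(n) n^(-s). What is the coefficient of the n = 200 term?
d(200) = 12

ζ(s)^2 = (Σ 1/m^s)(Σ 1/k^s). The coefficient of 1/n^s in the product is the number of ordered pairs (m, k) with mk = n, which equals d(n). For n = 200, divisors are [1, 2, 4, 5, 8, 10, 20, 25, 40, 50, 100, 200], so d(200) = 12.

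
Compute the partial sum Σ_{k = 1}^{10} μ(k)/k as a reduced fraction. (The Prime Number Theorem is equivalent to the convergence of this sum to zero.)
Σ μ(k)/k = 19/210

Values of μ(k) for 1 ≤ k ≤ 10: μ(1) = 1, μ(2) = -1, μ(3) = -1, μ(5) = -1, μ(6) = 1, μ(7) = -1, μ(10) = 1, with μ = 0 on non-squarefree integers. Summing μ(k)/k for k where μ(k) ≠ 0 gives 19/210 ≈ 0.0905. (PNT ⟺ this sum → 0 as n → ∞.)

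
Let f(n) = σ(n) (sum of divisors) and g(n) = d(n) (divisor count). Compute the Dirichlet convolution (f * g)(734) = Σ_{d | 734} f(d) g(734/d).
(σ * d)(734) = 1850

Divisors of 734: [1, 2, 367, 734]. For each d | 734:
  d = 1: σ(1) · d(734/1) = 1 · 4 = 4
  d = 2: σ(2) · d(734/2) = 3 · 2 = 6
  d = 367: σ(367) · d(734/367) = 368 · 2 = 736
  d = 734: σ(734) · d(734/734) = 1104 · 1 = 1104
Summing: (σ * d)(734) = 4 + 6 + 736 + 1104 = 1850.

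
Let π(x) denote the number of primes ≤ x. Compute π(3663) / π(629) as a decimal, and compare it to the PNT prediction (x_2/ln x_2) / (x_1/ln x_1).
π(3663)/π(629) = 511/114 ≈ 4.4825;  PNT prediction ≈ 4.5732.

π(629) = 114 and π(3663) = 511, so π(3663)/π(629) ≈ 4.4825. The PNT-predicted ratio is (3663/ln(3663)) / (629/ln(629)) ≈ 4.5732. The two agree to within a few percent, as expected.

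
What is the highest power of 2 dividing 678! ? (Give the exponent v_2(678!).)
v_2(678!) = 673

Legendre's formula: v_p(n!) = Σ_{k ≥ 1} ⌊n / p^k⌋. For p = 2, n = 678, the terms are:
  ⌊678/2^1⌋ = ⌊678/2⌋ = 339
  ⌊678/2^2⌋ = ⌊678/4⌋ = 169
  ⌊678/2^3⌋ = ⌊678/8⌋ = 84
  ⌊678/2^4⌋ = ⌊678/16⌋ = 42
  ⌊678/2^5⌋ = ⌊678/32⌋ = 21
  ⌊678/2^6⌋ = ⌊678/64⌋ = 10
  ⌊678/2^7⌋ = ⌊678/128⌋ = 5
  ⌊678/2^8⌋ = ⌊678/256⌋ = 2
  ⌊678/2^9⌋ = ⌊678/512⌋ = 1
(the next term ⌊678/2^10⌋ = 0, terminating the sum). Summing: v_2(678!) = 339 + 169 + 84 + 42 + 21 + 10 + 5 + 2 + 1 = 673.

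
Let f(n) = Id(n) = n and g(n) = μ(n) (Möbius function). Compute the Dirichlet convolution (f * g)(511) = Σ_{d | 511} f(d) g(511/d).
(Id * μ)(511) = 432

Divisors of 511: [1, 7, 73, 511]. For each d | 511:
  d = 1: Id(1) · μ(511/1) = 1 · 1 = 1
  d = 7: Id(7) · μ(511/7) = 7 · -1 = -7
  d = 73: Id(73) · μ(511/73) = 73 · -1 = -73
  d = 511: Id(511) · μ(511/511) = 511 · 1 = 511
Summing: (Id * μ)(511) = 1 + -7 + -73 + 511 = 432.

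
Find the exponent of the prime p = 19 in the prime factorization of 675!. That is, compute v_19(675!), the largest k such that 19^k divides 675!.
v_19(675!) = 36

Legendre's formula: v_p(n!) = Σ_{k ≥ 1} ⌊n / p^k⌋. For p = 19, n = 675, the terms are:
  ⌊675/19^1⌋ = ⌊675/19⌋ = 35
  ⌊675/19^2⌋ = ⌊675/361⌋ = 1
(the next term ⌊675/19^3⌋ = 0, terminating the sum). Summing: v_19(675!) = 35 + 1 = 36.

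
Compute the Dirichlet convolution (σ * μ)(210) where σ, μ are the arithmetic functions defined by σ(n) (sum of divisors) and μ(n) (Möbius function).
(σ * μ)(210) = 210

Divisors of 210: [1, 2, 3, 5, 6, 7, 10, 14, 15, 21, 30, 35, 42, 70, 105, 210]. For each d | 210:
  d = 1: σ(1) · μ(210/1) = 1 · 1 = 1
  d = 2: σ(2) · μ(210/2) = 3 · -1 = -3
  d = 3: σ(3) · μ(210/3) = 4 · -1 = -4
  d = 5: σ(5) · μ(210/5) = 6 · -1 = -6
  d = 6: σ(6) · μ(210/6) = 12 · 1 = 12
  d = 7: σ(7) · μ(210/7) = 8 · -1 = -8
  d = 10: σ(10) · μ(210/10) = 18 · 1 = 18
  d = 14: σ(14) · μ(210/14) = 24 · 1 = 24
  d = 15: σ(15) · μ(210/15) = 24 · 1 = 24
  d = 21: σ(21) · μ(210/21) = 32 · 1 = 32
  d = 30: σ(30) · μ(210/30) = 72 · -1 = -72
  d = 35: σ(35) · μ(210/35) = 48 · 1 = 48
  d = 42: σ(42) · μ(210/42) = 96 · -1 = -96
  d = 70: σ(70) · μ(210/70) = 144 · -1 = -144
  d = 105: σ(105) · μ(210/105) = 192 · -1 = -192
  d = 210: σ(210) · μ(210/210) = 576 · 1 = 576
Summing: (σ * μ)(210) = 1 + -3 + -4 + -6 + 12 + -8 + 18 + 24 + 24 + 32 + -72 + 48 + -96 + -144 + -192 + 576 = 210.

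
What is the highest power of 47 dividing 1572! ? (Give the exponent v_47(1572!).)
v_47(1572!) = 33

Legendre's formula: v_p(n!) = Σ_{k ≥ 1} ⌊n / p^k⌋. For p = 47, n = 1572, the terms are:
  ⌊1572/47^1⌋ = ⌊1572/47⌋ = 33
(the next term ⌊1572/47^2⌋ = 0, terminating the sum). Summing: v_47(1572!) = 33 = 33.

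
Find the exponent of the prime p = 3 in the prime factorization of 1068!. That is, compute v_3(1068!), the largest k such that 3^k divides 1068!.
v_3(1068!) = 531

Legendre's formula: v_p(n!) = Σ_{k ≥ 1} ⌊n / p^k⌋. For p = 3, n = 1068, the terms are:
  ⌊1068/3^1⌋ = ⌊1068/3⌋ = 356
  ⌊1068/3^2⌋ = ⌊1068/9⌋ = 118
  ⌊1068/3^3⌋ = ⌊1068/27⌋ = 39
  ⌊1068/3^4⌋ = ⌊1068/81⌋ = 13
  ⌊1068/3^5⌋ = ⌊1068/243⌋ = 4
  ⌊1068/3^6⌋ = ⌊1068/729⌋ = 1
(the next term ⌊1068/3^7⌋ = 0, terminating the sum). Summing: v_3(1068!) = 356 + 118 + 39 + 13 + 4 + 1 = 531.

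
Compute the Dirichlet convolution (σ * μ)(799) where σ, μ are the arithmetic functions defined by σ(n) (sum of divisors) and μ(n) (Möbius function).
(σ * μ)(799) = 799

Divisors of 799: [1, 17, 47, 799]. For each d | 799:
  d = 1: σ(1) · μ(799/1) = 1 · 1 = 1
  d = 17: σ(17) · μ(799/17) = 18 · -1 = -18
  d = 47: σ(47) · μ(799/47) = 48 · -1 = -48
  d = 799: σ(799) · μ(799/799) = 864 · 1 = 864
Summing: (σ * μ)(799) = 1 + -18 + -48 + 864 = 799.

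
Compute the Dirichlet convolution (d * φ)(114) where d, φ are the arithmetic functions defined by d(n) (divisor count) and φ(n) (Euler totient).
(d * φ)(114) = 240

Divisors of 114: [1, 2, 3, 6, 19, 38, 57, 114]. For each d | 114:
  d = 1: d(1) · φ(114/1) = 1 · 36 = 36
  d = 2: d(2) · φ(114/2) = 2 · 36 = 72
  d = 3: d(3) · φ(114/3) = 2 · 18 = 36
  d = 6: d(6) · φ(114/6) = 4 · 18 = 72
  d = 19: d(19) · φ(114/19) = 2 · 2 = 4
  d = 38: d(38) · φ(114/38) = 4 · 2 = 8
  d = 57: d(57) · φ(114/57) = 4 · 1 = 4
  d = 114: d(114) · φ(114/114) = 8 · 1 = 8
Summing: (d * φ)(114) = 36 + 72 + 36 + 72 + 4 + 8 + 4 + 8 = 240.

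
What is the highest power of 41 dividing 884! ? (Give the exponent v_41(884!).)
v_41(884!) = 21

Legendre's formula: v_p(n!) = Σ_{k ≥ 1} ⌊n / p^k⌋. For p = 41, n = 884, the terms are:
  ⌊884/41^1⌋ = ⌊884/41⌋ = 21
(the next term ⌊884/41^2⌋ = 0, terminating the sum). Summing: v_41(884!) = 21 = 21.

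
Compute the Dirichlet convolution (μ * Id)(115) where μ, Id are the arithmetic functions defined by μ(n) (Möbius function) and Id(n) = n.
(μ * Id)(115) = 88

Divisors of 115: [1, 5, 23, 115]. For each d | 115:
  d = 1: μ(1) · Id(115/1) = 1 · 115 = 115
  d = 5: μ(5) · Id(115/5) = -1 · 23 = -23
  d = 23: μ(23) · Id(115/23) = -1 · 5 = -5
  d = 115: μ(115) · Id(115/115) = 1 · 1 = 1
Summing: (μ * Id)(115) = 115 + -23 + -5 + 1 = 88.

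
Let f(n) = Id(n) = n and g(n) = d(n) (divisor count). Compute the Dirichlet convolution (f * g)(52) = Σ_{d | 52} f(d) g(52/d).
(Id * d)(52) = 165

Divisors of 52: [1, 2, 4, 13, 26, 52]. For each d | 52:
  d = 1: Id(1) · d(52/1) = 1 · 6 = 6
  d = 2: Id(2) · d(52/2) = 2 · 4 = 8
  d = 4: Id(4) · d(52/4) = 4 · 2 = 8
  d = 13: Id(13) · d(52/13) = 13 · 3 = 39
  d = 26: Id(26) · d(52/26) = 26 · 2 = 52
  d = 52: Id(52) · d(52/52) = 52 · 1 = 52
Summing: (Id * d)(52) = 6 + 8 + 8 + 39 + 52 + 52 = 165.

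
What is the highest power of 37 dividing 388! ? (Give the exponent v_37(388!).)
v_37(388!) = 10

Legendre's formula: v_p(n!) = Σ_{k ≥ 1} ⌊n / p^k⌋. For p = 37, n = 388, the terms are:
  ⌊388/37^1⌋ = ⌊388/37⌋ = 10
(the next term ⌊388/37^2⌋ = 0, terminating the sum). Summing: v_37(388!) = 10 = 10.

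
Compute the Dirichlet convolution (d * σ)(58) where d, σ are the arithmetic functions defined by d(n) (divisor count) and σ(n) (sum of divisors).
(d * σ)(58) = 160

Divisors of 58: [1, 2, 29, 58]. For each d | 58:
  d = 1: d(1) · σ(58/1) = 1 · 90 = 90
  d = 2: d(2) · σ(58/2) = 2 · 30 = 60
  d = 29: d(29) · σ(58/29) = 2 · 3 = 6
  d = 58: d(58) · σ(58/58) = 4 · 1 = 4
Summing: (d * σ)(58) = 90 + 60 + 6 + 4 = 160.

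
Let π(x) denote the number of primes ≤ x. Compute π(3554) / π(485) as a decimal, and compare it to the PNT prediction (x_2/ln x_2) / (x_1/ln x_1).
π(3554)/π(485) = 497/92 ≈ 5.4022;  PNT prediction ≈ 5.5427.

π(485) = 92 and π(3554) = 497, so π(3554)/π(485) ≈ 5.4022. The PNT-predicted ratio is (3554/ln(3554)) / (485/ln(485)) ≈ 5.5427. The two agree to within a few percent, as expected.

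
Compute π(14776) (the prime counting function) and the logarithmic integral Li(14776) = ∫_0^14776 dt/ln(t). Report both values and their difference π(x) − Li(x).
π(14776) = 1731;  Li(14776) ≈ 1753.31;  π(x) − Li(x) ≈ -22.31.

Direct count of primes ≤ 14776 gives π(14776) = 1731. Numerical evaluation of the logarithmic integral gives Li(14776) ≈ 1753.31. The difference π(x) − Li(x) ≈ -22.31 is typically negative for small/moderate x (Li(x) overestimates), though Littlewood's theorem shows this sign changes infinitely often.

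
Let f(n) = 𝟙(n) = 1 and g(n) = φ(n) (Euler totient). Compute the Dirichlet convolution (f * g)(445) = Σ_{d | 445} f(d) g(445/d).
(𝟙 * φ)(445) = 445

Divisors of 445: [1, 5, 89, 445]. For each d | 445:
  d = 1: 𝟙(1) · φ(445/1) = 1 · 352 = 352
  d = 5: 𝟙(5) · φ(445/5) = 1 · 88 = 88
  d = 89: 𝟙(89) · φ(445/89) = 1 · 4 = 4
  d = 445: 𝟙(445) · φ(445/445) = 1 · 1 = 1
Summing: (𝟙 * φ)(445) = 352 + 88 + 4 + 1 = 445.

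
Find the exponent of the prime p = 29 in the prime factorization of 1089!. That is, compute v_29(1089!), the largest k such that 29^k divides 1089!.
v_29(1089!) = 38

Legendre's formula: v_p(n!) = Σ_{k ≥ 1} ⌊n / p^k⌋. For p = 29, n = 1089, the terms are:
  ⌊1089/29^1⌋ = ⌊1089/29⌋ = 37
  ⌊1089/29^2⌋ = ⌊1089/841⌋ = 1
(the next term ⌊1089/29^3⌋ = 0, terminating the sum). Summing: v_29(1089!) = 37 + 1 = 38.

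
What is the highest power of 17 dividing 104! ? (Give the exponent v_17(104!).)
v_17(104!) = 6

Legendre's formula: v_p(n!) = Σ_{k ≥ 1} ⌊n / p^k⌋. For p = 17, n = 104, the terms are:
  ⌊104/17^1⌋ = ⌊104/17⌋ = 6
(the next term ⌊104/17^2⌋ = 0, terminating the sum). Summing: v_17(104!) = 6 = 6.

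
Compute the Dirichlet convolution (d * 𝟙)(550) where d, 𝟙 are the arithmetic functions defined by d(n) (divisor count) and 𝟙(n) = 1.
(d * 𝟙)(550) = 54

Divisors of 550: [1, 2, 5, 10, 11, 22, 25, 50, 55, 110, 275, 550]. For each d | 550:
  d = 1: d(1) · 𝟙(550/1) = 1 · 1 = 1
  d = 2: d(2) · 𝟙(550/2) = 2 · 1 = 2
  d = 5: d(5) · 𝟙(550/5) = 2 · 1 = 2
  d = 10: d(10) · 𝟙(550/10) = 4 · 1 = 4
  d = 11: d(11) · 𝟙(550/11) = 2 · 1 = 2
  d = 22: d(22) · 𝟙(550/22) = 4 · 1 = 4
  d = 25: d(25) · 𝟙(550/25) = 3 · 1 = 3
  d = 50: d(50) · 𝟙(550/50) = 6 · 1 = 6
  d = 55: d(55) · 𝟙(550/55) = 4 · 1 = 4
  d = 110: d(110) · 𝟙(550/110) = 8 · 1 = 8
  d = 275: d(275) · 𝟙(550/275) = 6 · 1 = 6
  d = 550: d(550) · 𝟙(550/550) = 12 · 1 = 12
Summing: (d * 𝟙)(550) = 1 + 2 + 2 + 4 + 2 + 4 + 3 + 6 + 4 + 8 + 6 + 12 = 54.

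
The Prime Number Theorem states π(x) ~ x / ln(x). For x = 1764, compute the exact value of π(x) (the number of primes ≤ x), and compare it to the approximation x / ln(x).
π(1764) = 274;  x/ln(x) ≈ 235.98;  relative error ≈ 13.88%.

Directly count primes up to 1764: π(1764) = 274. The PNT approximation gives 1764/ln(1764) ≈ 1764/7.47534 ≈ 235.98. Relative error (π(x) − x/ln(x)) / π(x) ≈ 13.88%; the approximation is known to undercount slightly (Li(x) is a better estimate).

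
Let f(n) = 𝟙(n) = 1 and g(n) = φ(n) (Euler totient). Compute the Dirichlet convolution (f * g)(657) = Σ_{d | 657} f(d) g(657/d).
(𝟙 * φ)(657) = 657

Divisors of 657: [1, 3, 9, 73, 219, 657]. For each d | 657:
  d = 1: 𝟙(1) · φ(657/1) = 1 · 432 = 432
  d = 3: 𝟙(3) · φ(657/3) = 1 · 144 = 144
  d = 9: 𝟙(9) · φ(657/9) = 1 · 72 = 72
  d = 73: 𝟙(73) · φ(657/73) = 1 · 6 = 6
  d = 219: 𝟙(219) · φ(657/219) = 1 · 2 = 2
  d = 657: 𝟙(657) · φ(657/657) = 1 · 1 = 1
Summing: (𝟙 * φ)(657) = 432 + 144 + 72 + 6 + 2 + 1 = 657.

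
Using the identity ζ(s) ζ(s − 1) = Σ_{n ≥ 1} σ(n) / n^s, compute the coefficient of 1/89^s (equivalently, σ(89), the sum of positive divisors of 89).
σ(89) = 90

In the product (Σ m^0/m^s)(Σ k / k^s) = Σ (Σ_{d | n} d) / n^s, the coefficient of 1/n^s is σ(n) = Σ_{d | n} d. For n = 89, divisors are [1, 89]; summing: σ(89) = 90.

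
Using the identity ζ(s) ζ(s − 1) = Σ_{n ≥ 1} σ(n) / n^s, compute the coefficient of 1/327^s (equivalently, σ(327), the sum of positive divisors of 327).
σ(327) = 440

In the product (Σ m^0/m^s)(Σ k / k^s) = Σ (Σ_{d | n} d) / n^s, the coefficient of 1/n^s is σ(n) = Σ_{d | n} d. For n = 327, divisors are [1, 3, 109, 327]; summing: σ(327) = 440.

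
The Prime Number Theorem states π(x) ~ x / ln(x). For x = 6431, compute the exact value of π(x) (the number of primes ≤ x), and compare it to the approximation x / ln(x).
π(6431) = 836;  x/ln(x) ≈ 733.39;  relative error ≈ 12.27%.

Directly count primes up to 6431: π(6431) = 836. The PNT approximation gives 6431/ln(6431) ≈ 6431/8.76889 ≈ 733.39. Relative error (π(x) − x/ln(x)) / π(x) ≈ 12.27%; the approximation is known to undercount slightly (Li(x) is a better estimate).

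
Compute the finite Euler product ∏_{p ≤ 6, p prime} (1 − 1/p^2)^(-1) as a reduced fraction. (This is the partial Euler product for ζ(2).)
∏ = 25/16

The primes p ≤ 6 are [2, 3, 5]. For each prime, (1 − 1/p^2)^(-1) = p^2 / (p^2 − 1). The product is (1 − 1/2^2)^(-1), (1 − 1/3^2)^(-1), (1 − 1/5^2)^(-1) = ∏ p^2 / (p^2 − 1) = 25/16.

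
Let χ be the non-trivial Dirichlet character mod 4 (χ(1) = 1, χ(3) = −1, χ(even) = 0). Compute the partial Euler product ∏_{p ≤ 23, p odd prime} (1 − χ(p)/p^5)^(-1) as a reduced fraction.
∏ = 19221914719363107239019289471588875/19296053991287416836128860852453376

The odd primes p ≤ 23 are [3, 5, 7, 11, 13, 17, 19, 23]. For each, χ(p) = 1 if p ≡ 1 mod 4, χ(p) = −1 if p ≡ 3 mod 4. Taking (1 − χ(p)/p^5)^(-1) = p^5/(p^5 − χ(p)): (1 − (-1)/3^5)^(-1) · (1 − (1)/5^5)^(-1) · (1 − (-1)/7^5)^(-1) · (1 − (-1)/11^5)^(-1) · (1 − (1)/13^5)^(-1) · (1 − (1)/17^5)^(-1) · (1 − (-1)/19^5)^(-1) · (1 − (-1)/23^5)^(-1) = 19221914719363107239019289471588875/19296053991287416836128860852453376.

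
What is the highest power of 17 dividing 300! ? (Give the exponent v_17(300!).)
v_17(300!) = 18

Legendre's formula: v_p(n!) = Σ_{k ≥ 1} ⌊n / p^k⌋. For p = 17, n = 300, the terms are:
  ⌊300/17^1⌋ = ⌊300/17⌋ = 17
  ⌊300/17^2⌋ = ⌊300/289⌋ = 1
(the next term ⌊300/17^3⌋ = 0, terminating the sum). Summing: v_17(300!) = 17 + 1 = 18.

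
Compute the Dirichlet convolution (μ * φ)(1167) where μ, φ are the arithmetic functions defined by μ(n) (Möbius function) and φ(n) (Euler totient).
(μ * φ)(1167) = 387

Divisors of 1167: [1, 3, 389, 1167]. For each d | 1167:
  d = 1: μ(1) · φ(1167/1) = 1 · 776 = 776
  d = 3: μ(3) · φ(1167/3) = -1 · 388 = -388
  d = 389: μ(389) · φ(1167/389) = -1 · 2 = -2
  d = 1167: μ(1167) · φ(1167/1167) = 1 · 1 = 1
Summing: (μ * φ)(1167) = 776 + -388 + -2 + 1 = 387.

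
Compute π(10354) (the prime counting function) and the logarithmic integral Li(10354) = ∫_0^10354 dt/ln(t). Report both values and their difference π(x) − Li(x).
π(10354) = 1270;  Li(10354) ≈ 1284.50;  π(x) − Li(x) ≈ -14.50.

Direct count of primes ≤ 10354 gives π(10354) = 1270. Numerical evaluation of the logarithmic integral gives Li(10354) ≈ 1284.50. The difference π(x) − Li(x) ≈ -14.50 is typically negative for small/moderate x (Li(x) overestimates), though Littlewood's theorem shows this sign changes infinitely often.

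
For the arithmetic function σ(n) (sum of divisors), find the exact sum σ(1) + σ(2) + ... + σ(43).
Σ_{n ≤ 43} σ(n) = 1524

Compute σ(n) for each 1 ≤ n ≤ 43: σ(1) = 1, σ(2) = 3, σ(3) = 4, σ(4) = 7, σ(5) = 6, σ(6) = 12, σ(7) = 8, σ(8) = 15, σ(9) = 13, σ(10) = 18, σ(11) = 12, σ(12) = 28, σ(13) = 14, σ(14) = 24, σ(15) = 24, σ(16) = 31, σ(17) = 18, σ(18) = 39, σ(19) = 20, σ(20) = 42, σ(21) = 32, σ(22) = 36, σ(23) = 24, σ(24) = 60, σ(25) = 31, σ(26) = 42, σ(27) = 40, σ(28) = 56, σ(29) = 30, σ(30) = 72, σ(31) = 32, σ(32) = 63, σ(33) = 48, σ(34) = 54, σ(35) = 48, σ(36) = 91, σ(37) = 38, σ(38) = 60, σ(39) = 56, σ(40) = 90, σ(41) = 42, σ(42) = 96, σ(43) = 44. Summing all 43 values: 1524. (Average order: Σ_{n ≤ x} σ(n) ~ (π²/12) x². For x = 43, (π²/12)·43² ≈ 1520.74.)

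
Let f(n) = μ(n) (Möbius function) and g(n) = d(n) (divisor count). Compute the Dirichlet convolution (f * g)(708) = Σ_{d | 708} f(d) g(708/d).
(μ * d)(708) = 1

Divisors of 708: [1, 2, 3, 4, 6, 12, 59, 118, 177, 236, 354, 708]. For each d | 708:
  d = 1: μ(1) · d(708/1) = 1 · 12 = 12
  d = 2: μ(2) · d(708/2) = -1 · 8 = -8
  d = 3: μ(3) · d(708/3) = -1 · 6 = -6
  d = 4: μ(4) · d(708/4) = 0 · 4 = 0
  d = 6: μ(6) · d(708/6) = 1 · 4 = 4
  d = 12: μ(12) · d(708/12) = 0 · 2 = 0
  d = 59: μ(59) · d(708/59) = -1 · 6 = -6
  d = 118: μ(118) · d(708/118) = 1 · 4 = 4
  d = 177: μ(177) · d(708/177) = 1 · 3 = 3
  d = 236: μ(236) · d(708/236) = 0 · 2 = 0
  d = 354: μ(354) · d(708/354) = -1 · 2 = -2
  d = 708: μ(708) · d(708/708) = 0 · 1 = 0
Summing: (μ * d)(708) = 12 + -8 + -6 + 0 + 4 + 0 + -6 + 4 + 3 + 0 + -2 + 0 = 1.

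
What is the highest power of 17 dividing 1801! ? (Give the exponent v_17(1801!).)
v_17(1801!) = 111

Legendre's formula: v_p(n!) = Σ_{k ≥ 1} ⌊n / p^k⌋. For p = 17, n = 1801, the terms are:
  ⌊1801/17^1⌋ = ⌊1801/17⌋ = 105
  ⌊1801/17^2⌋ = ⌊1801/289⌋ = 6
(the next term ⌊1801/17^3⌋ = 0, terminating the sum). Summing: v_17(1801!) = 105 + 6 = 111.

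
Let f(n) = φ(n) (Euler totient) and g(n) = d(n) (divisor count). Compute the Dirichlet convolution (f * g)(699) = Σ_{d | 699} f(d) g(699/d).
(φ * d)(699) = 936

Divisors of 699: [1, 3, 233, 699]. For each d | 699:
  d = 1: φ(1) · d(699/1) = 1 · 4 = 4
  d = 3: φ(3) · d(699/3) = 2 · 2 = 4
  d = 233: φ(233) · d(699/233) = 232 · 2 = 464
  d = 699: φ(699) · d(699/699) = 464 · 1 = 464
Summing: (φ * d)(699) = 4 + 4 + 464 + 464 = 936.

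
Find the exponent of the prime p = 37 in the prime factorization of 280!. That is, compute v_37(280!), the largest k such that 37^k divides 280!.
v_37(280!) = 7

Legendre's formula: v_p(n!) = Σ_{k ≥ 1} ⌊n / p^k⌋. For p = 37, n = 280, the terms are:
  ⌊280/37^1⌋ = ⌊280/37⌋ = 7
(the next term ⌊280/37^2⌋ = 0, terminating the sum). Summing: v_37(280!) = 7 = 7.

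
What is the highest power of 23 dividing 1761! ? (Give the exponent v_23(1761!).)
v_23(1761!) = 79

Legendre's formula: v_p(n!) = Σ_{k ≥ 1} ⌊n / p^k⌋. For p = 23, n = 1761, the terms are:
  ⌊1761/23^1⌋ = ⌊1761/23⌋ = 76
  ⌊1761/23^2⌋ = ⌊1761/529⌋ = 3
(the next term ⌊1761/23^3⌋ = 0, terminating the sum). Summing: v_23(1761!) = 76 + 3 = 79.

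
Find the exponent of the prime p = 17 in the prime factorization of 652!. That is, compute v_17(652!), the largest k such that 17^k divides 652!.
v_17(652!) = 40

Legendre's formula: v_p(n!) = Σ_{k ≥ 1} ⌊n / p^k⌋. For p = 17, n = 652, the terms are:
  ⌊652/17^1⌋ = ⌊652/17⌋ = 38
  ⌊652/17^2⌋ = ⌊652/289⌋ = 2
(the next term ⌊652/17^3⌋ = 0, terminating the sum). Summing: v_17(652!) = 38 + 2 = 40.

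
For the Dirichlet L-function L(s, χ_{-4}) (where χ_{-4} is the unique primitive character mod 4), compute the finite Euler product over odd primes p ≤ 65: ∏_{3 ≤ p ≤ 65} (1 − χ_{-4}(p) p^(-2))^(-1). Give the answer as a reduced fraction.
∏ = 41649646786025278187758845901/45453901250007819878400000000

The odd primes p ≤ 65 are [3, 5, 7, 11, 13, 17, 19, 23, 29, 31, 37, 41, 43, 47, 53, 59, 61]. For each, χ(p) = 1 if p ≡ 1 mod 4, χ(p) = −1 if p ≡ 3 mod 4. Taking (1 − χ(p)/p^2)^(-1) = p^2/(p^2 − χ(p)): (1 − (-1)/3^2)^(-1) · (1 − (1)/5^2)^(-1) · (1 − (-1)/7^2)^(-1) · (1 − (-1)/11^2)^(-1) · (1 − (1)/13^2)^(-1) · (1 − (1)/17^2)^(-1) · (1 − (-1)/19^2)^(-1) · (1 − (-1)/23^2)^(-1) · (1 − (1)/29^2)^(-1) · (1 − (-1)/31^2)^(-1) · (1 − (1)/37^2)^(-1) · (1 − (1)/41^2)^(-1) · (1 − (-1)/43^2)^(-1) · (1 − (-1)/47^2)^(-1) · (1 − (1)/53^2)^(-1) · (1 − (-1)/59^2)^(-1) · (1 − (1)/61^2)^(-1) = 41649646786025278187758845901/45453901250007819878400000000.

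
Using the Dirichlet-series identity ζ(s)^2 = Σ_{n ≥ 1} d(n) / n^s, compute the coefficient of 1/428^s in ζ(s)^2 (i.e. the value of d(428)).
d(428) = 6

ζ(s)^2 = (Σ 1/m^s)(Σ 1/k^s). The coefficient of 1/n^s in the product is the number of ordered pairs (m, k) with mk = n, which equals d(n). For n = 428, divisors are [1, 2, 4, 107, 214, 428], so d(428) = 6.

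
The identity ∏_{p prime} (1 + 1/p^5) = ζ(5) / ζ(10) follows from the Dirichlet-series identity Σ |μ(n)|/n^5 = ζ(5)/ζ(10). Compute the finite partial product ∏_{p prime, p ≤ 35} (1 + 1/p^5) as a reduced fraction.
∏ = 63844361159480726970812326794206836752384/61631932954678205462623400894081119262815

The primes p ≤ 35 are [2, 3, 5, 7, 11, 13, 17, 19, 23, 29, 31]. For each, (1 + 1/p^5) = (p^5 + 1)/p^5. Multiplying these fractions over p ∈ [2, 3, 5, 7, 11, 13, 17, 19, 23, 29, 31] gives 63844361159480726970812326794206836752384/61631932954678205462623400894081119262815. (In the limit P → ∞ this tends to ζ(5)/ζ(10).)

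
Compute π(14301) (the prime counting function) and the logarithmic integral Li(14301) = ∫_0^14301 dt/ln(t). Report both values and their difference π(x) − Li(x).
π(14301) = 1677;  Li(14301) ≈ 1703.75;  π(x) − Li(x) ≈ -26.75.

Direct count of primes ≤ 14301 gives π(14301) = 1677. Numerical evaluation of the logarithmic integral gives Li(14301) ≈ 1703.75. The difference π(x) − Li(x) ≈ -26.75 is typically negative for small/moderate x (Li(x) overestimates), though Littlewood's theorem shows this sign changes infinitely often.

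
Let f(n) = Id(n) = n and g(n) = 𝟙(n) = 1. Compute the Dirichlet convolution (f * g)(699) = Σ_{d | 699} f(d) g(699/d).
(Id * 𝟙)(699) = 936

Divisors of 699: [1, 3, 233, 699]. For each d | 699:
  d = 1: Id(1) · 𝟙(699/1) = 1 · 1 = 1
  d = 3: Id(3) · 𝟙(699/3) = 3 · 1 = 3
  d = 233: Id(233) · 𝟙(699/233) = 233 · 1 = 233
  d = 699: Id(699) · 𝟙(699/699) = 699 · 1 = 699
Summing: (Id * 𝟙)(699) = 1 + 3 + 233 + 699 = 936.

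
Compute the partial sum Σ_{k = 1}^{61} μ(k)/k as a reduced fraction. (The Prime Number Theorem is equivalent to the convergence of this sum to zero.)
Σ μ(k)/k = -8549627883788520181/58644190679703485491635

Values of μ(k) for 1 ≤ k ≤ 61: μ(1) = 1, μ(2) = -1, μ(3) = -1, μ(5) = -1, μ(6) = 1, μ(7) = -1, μ(10) = 1, μ(11) = -1, μ(13) = -1, μ(14) = 1, μ(15) = 1, μ(17) = -1, μ(19) = -1, μ(21) = 1, μ(22) = 1, μ(23) = -1, μ(26) = 1, μ(29) = -1, μ(30) = -1, μ(31) = -1, μ(33) = 1, μ(34) = 1, μ(35) = 1, μ(37) = -1, μ(38) = 1, μ(39) = 1, μ(41) = -1, μ(42) = -1, μ(43) = -1, μ(46) = 1, μ(47) = -1, μ(51) = 1, μ(53) = -1, μ(55) = 1, μ(57) = 1, μ(58) = 1, μ(59) = -1, μ(61) = -1, with μ = 0 on non-squarefree integers. Summing μ(k)/k for k where μ(k) ≠ 0 gives -8549627883788520181/58644190679703485491635 ≈ -0.0001. (PNT ⟺ this sum → 0 as n → ∞.)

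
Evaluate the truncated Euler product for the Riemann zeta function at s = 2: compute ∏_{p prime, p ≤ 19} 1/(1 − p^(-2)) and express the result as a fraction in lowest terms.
∏ = 14933966047/9172942848

The primes p ≤ 19 are [2, 3, 5, 7, 11, 13, 17, 19]. For each prime, (1 − 1/p^2)^(-1) = p^2 / (p^2 − 1). The product is (1 − 1/2^2)^(-1), (1 − 1/3^2)^(-1), (1 − 1/5^2)^(-1), (1 − 1/7^2)^(-1), (1 − 1/11^2)^(-1), (1 − 1/13^2)^(-1), (1 − 1/17^2)^(-1), (1 − 1/19^2)^(-1) = ∏ p^2 / (p^2 − 1) = 14933966047/9172942848.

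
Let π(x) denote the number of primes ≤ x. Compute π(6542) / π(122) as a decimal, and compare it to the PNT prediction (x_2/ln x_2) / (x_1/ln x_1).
π(6542)/π(122) = 844/30 ≈ 28.1333;  PNT prediction ≈ 29.3200.

π(122) = 30 and π(6542) = 844, so π(6542)/π(122) ≈ 28.1333. The PNT-predicted ratio is (6542/ln(6542)) / (122/ln(122)) ≈ 29.3200. The two agree to within a few percent, as expected.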